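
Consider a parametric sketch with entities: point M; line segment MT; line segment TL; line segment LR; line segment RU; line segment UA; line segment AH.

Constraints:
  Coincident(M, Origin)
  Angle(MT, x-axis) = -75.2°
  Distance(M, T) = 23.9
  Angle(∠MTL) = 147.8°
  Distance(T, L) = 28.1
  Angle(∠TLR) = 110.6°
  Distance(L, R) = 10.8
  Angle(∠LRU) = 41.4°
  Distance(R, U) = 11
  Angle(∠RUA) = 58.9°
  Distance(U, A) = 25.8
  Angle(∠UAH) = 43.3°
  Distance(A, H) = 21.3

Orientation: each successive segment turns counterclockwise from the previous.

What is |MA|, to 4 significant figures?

67.89

M is at the origin; MT runs at -75.2° with length 23.9, so T = (6.105, -23.11). ∠MTL = 147.8° gives TL at -43.00° from the x-axis; with |TL| = 28.1, L = (26.66, -42.27). ∠TLR = 110.6° gives LR at 26.40° from the x-axis; with |LR| = 10.8, R = (36.33, -37.47). ∠LRU = 41.4° gives RU at 165.0° from the x-axis; with |RU| = 11.0, U = (25.70, -34.62). ∠RUA = 58.9° gives UA at -73.90° from the x-axis; with |UA| = 25.8, A = (32.86, -59.41). Then |MA| = |A − M| = 67.89.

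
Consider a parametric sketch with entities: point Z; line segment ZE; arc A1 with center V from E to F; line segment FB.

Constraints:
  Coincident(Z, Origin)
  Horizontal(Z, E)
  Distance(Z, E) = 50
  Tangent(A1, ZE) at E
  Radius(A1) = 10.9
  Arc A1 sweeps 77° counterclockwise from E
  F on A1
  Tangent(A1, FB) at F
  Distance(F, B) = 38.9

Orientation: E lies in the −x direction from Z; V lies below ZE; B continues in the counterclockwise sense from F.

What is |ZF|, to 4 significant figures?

61.21

A1 meets ZE tangentially, so VE is at right angles to ZE, so V = E + (0, -10.9) = (-50.00, -10.90). On A1, E sits at bearing 90° from V; a 77° counterclockwise sweep puts F at bearing 167°, so F = V + 10.9·(cos 167°, sin 167°) = (-60.62, -8.448). Then |ZF| = |F − Z| = 61.21.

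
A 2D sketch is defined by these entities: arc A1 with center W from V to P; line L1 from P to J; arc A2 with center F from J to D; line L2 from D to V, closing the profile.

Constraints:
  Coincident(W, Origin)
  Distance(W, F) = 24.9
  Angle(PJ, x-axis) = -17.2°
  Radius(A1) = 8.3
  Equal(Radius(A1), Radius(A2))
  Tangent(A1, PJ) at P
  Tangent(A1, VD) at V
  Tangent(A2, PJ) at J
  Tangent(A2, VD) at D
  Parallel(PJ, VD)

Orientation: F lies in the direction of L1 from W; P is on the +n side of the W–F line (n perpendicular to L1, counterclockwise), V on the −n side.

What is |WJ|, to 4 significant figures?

26.25

The slot axis is L1's direction at -17.2°, so u = (cos -17.2°, sin -17.2°) = (0.9553, -0.2957) and n = (−sin -17.2°, cos -17.2°) = (0.2957, 0.9553). W is at the origin and F lies 24.9 along u from W, so F = 24.9·u = (23.79, -7.363). Tangency of A1 to both parallel lines with radius 8.3 puts P and V at W ± 8.3·n: P = (2.454, 7.929), V = (-2.454, -7.929). Equal radii place J and D the same way about F: J = F + 8.3·n = (26.24, 0.5657), D = F − 8.3·n = (21.33, -15.29). Then |WJ| = |J − W| = 26.25.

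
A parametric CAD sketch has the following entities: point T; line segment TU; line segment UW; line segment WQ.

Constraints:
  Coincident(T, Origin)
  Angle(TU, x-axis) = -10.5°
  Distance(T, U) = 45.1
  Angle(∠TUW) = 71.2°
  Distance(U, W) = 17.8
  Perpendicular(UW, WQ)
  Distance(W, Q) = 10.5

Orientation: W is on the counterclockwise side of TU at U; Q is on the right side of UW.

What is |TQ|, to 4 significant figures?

53.29

T is at the origin; TU runs at -10.5° with length 45.1, so U = 45.1·(cos -10.5°, sin -10.5°) = (44.34, -8.219). ∠TUW = 71.2°, so UW runs at -10.5° + (180° − 71.2°) = 98.30° from the x-axis; with |UW| = 17.8, W = U + 17.8·(cos 98.30°, sin 98.30°) = (41.78, 9.395). The perpendicularity gives WQ at right angles to UW; with |WQ| = 10.5 on the right of UW, Q = W + 10.5·(0.9895, 0.1444) = (52.17, 10.91). Then |TQ| = |Q − T| = 53.29.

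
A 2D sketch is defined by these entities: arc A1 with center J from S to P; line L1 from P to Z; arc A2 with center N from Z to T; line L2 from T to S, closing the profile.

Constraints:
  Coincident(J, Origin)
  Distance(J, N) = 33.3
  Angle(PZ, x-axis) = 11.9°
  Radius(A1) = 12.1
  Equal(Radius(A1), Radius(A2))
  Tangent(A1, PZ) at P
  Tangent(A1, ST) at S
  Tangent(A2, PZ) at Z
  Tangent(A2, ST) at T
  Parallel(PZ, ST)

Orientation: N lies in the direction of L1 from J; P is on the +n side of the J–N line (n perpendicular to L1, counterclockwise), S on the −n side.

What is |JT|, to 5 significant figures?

35.430

The slot axis is L1's direction at 11.9°, so u = (cos 11.9°, sin 11.9°) = (0.97851, 0.20620) and n = (−sin 11.9°, cos 11.9°) = (-0.20620, 0.97851). J is at the origin and N lies 33.3 along u from J, so N = 33.3·u = (32.584, 6.8666). Tangency of A1 to both parallel lines with radius 12.1 puts P and S at J ± 12.1·n: P = (-2.4951, 11.840), S = (2.4951, -11.840). Equal radii place Z and T the same way about N: Z = N + 12.1·n = (30.089, 18.707), T = N − 12.1·n = (35.079, -4.9734). Then |JT| = |T − J| = 35.430.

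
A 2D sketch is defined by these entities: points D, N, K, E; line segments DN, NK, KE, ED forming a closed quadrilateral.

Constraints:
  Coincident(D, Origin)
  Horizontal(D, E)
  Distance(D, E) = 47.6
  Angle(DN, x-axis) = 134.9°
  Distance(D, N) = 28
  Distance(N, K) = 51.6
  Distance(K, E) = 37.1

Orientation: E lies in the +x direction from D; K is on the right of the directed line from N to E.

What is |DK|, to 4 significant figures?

23.65

Checks: |NK| = 51.60 ✓; |KE| = 37.10 ✓.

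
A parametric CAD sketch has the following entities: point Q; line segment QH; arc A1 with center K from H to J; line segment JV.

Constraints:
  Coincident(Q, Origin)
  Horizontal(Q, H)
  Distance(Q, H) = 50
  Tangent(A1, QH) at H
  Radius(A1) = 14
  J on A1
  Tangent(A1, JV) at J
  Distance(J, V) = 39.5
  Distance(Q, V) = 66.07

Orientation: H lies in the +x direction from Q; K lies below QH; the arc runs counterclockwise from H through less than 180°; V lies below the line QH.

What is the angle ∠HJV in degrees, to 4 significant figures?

133.6°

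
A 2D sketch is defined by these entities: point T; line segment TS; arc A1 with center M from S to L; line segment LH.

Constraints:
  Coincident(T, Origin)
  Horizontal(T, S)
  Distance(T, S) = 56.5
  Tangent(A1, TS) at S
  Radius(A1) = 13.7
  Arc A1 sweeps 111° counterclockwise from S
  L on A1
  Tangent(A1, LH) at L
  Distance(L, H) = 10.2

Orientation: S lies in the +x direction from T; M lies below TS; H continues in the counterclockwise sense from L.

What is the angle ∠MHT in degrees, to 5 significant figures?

91.624°

T is at the origin; TS is horizontal with |TS| = 56.5 and S on the +x side, so S = (56.500, 0.0000). A1 meets TS tangentially, so MS is at right angles to TS, so M = S + (0, -13.7) = (56.500, -13.700). On A1, S sits at bearing 90° from M; a 111° counterclockwise sweep puts L at bearing 201°, so L = M + 13.7·(cos 201°, sin 201°) = (43.710, -18.610). Tangency of A1 to LH means the radius ML is perpendicular to LH, so LH runs along (−sin 201°, cos 201°); with |LH| = 10.2, H = (47.365, -28.132). Then cos ∠MHT = HM·HT / (|HM||HT|), giving 91.624°.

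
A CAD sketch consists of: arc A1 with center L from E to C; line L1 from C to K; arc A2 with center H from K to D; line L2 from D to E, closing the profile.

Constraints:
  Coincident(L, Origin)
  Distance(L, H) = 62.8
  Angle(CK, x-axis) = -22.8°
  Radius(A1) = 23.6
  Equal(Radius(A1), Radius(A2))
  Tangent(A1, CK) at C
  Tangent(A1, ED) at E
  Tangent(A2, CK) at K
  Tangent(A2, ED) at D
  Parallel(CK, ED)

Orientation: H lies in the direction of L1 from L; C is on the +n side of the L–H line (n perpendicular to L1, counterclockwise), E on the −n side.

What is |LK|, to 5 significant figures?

67.088

Tangency of A1 to both parallel lines with radius 23.6 puts C and E at L ± 23.6·n: C = (9.1454, 21.756), E = (-9.1454, -21.756). Equal radii place K and D the same way about H: K = H + 23.6·n = (67.038, -2.5800), D = H − 23.6·n = (48.748, -46.092). Then |LK| = |K − L| = 67.088.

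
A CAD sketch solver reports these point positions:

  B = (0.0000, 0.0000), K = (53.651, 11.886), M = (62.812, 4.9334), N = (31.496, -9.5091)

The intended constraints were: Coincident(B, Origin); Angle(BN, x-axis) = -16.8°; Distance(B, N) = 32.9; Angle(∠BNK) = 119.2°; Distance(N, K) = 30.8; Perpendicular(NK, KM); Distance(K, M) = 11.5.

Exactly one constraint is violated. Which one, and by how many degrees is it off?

Perpendicular(NK, KM) — off by 8.80°.

B = (0.00, 0.00) ✓; BN at -16.80° ✓; |BN| = 32.90 ✓; ∠BNK = 119.2° ✓; |NK| = 30.80 ✓; ∠(NK, KM) = 81.20° ✗; |KM| = 11.50 ✓.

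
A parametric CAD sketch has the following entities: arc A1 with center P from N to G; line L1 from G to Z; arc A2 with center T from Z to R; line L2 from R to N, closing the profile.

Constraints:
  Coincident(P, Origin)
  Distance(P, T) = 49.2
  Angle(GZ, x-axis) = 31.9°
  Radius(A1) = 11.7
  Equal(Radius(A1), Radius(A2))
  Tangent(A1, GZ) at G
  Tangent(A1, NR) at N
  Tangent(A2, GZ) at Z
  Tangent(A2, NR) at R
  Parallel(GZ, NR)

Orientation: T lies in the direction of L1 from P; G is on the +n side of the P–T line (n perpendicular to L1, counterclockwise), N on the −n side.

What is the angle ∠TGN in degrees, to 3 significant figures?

76.6°

The slot axis is L1's direction at 31.9°, so u = (cos 31.9°, sin 31.9°) = (0.849, 0.528) and n = (−sin 31.9°, cos 31.9°) = (-0.528, 0.849). P is at the origin and T lies 49.2 along u from P, so T = 49.2·u = (41.8, 26.0). Tangency of A1 to both parallel lines with radius 11.7 puts G and N at P ± 11.7·n: G = (-6.18, 9.93), N = (6.18, -9.93). Then cos ∠TGN = GT·GN / (|GT||GN|), giving 76.6°.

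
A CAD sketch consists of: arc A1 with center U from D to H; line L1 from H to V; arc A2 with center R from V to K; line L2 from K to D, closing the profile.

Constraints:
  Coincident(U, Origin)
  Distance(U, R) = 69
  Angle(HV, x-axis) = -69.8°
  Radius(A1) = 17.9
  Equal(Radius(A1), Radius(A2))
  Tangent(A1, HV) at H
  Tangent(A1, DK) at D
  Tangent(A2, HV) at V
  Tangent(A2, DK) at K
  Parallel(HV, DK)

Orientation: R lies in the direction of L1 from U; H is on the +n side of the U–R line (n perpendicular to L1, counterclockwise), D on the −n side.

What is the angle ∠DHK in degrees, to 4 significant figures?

62.58°

The slot axis is L1's direction at -69.8°, so u = (cos -69.8°, sin -69.8°) = (0.3453, -0.9385) and n = (−sin -69.8°, cos -69.8°) = (0.9385, 0.3453). U is at the origin and R lies 69.0 along u from U, so R = 69.0·u = (23.83, -64.76). Tangency of A1 to both parallel lines with radius 17.9 puts H and D at U ± 17.9·n: H = (16.80, 6.181), D = (-16.80, -6.181). Equal radii place V and K the same way about R: V = R + 17.9·n = (40.62, -58.58), K = R − 17.9·n = (7.027, -70.94). Then cos ∠DHK = HD·HK / (|HD||HK|), giving 62.58°.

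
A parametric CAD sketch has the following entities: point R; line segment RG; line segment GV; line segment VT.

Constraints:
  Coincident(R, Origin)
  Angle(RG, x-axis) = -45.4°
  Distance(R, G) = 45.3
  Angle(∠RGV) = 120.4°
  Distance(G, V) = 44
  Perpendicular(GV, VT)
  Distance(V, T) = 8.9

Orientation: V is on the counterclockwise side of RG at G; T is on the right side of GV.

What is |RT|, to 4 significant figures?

82.34

∠RGV = 120.4°, so GV runs at -45.4° + (180° − 120.4°) = 14.20° from the x-axis; with |GV| = 44.0, V = G + 44.0·(cos 14.20°, sin 14.20°) = (74.46, -21.46). GV ⟂ VT; with |VT| = 8.9 on the right of GV, T = V + 8.9·(0.2453, -0.9694) = (76.65, -30.09). Then |RT| = |T − R| = 82.34.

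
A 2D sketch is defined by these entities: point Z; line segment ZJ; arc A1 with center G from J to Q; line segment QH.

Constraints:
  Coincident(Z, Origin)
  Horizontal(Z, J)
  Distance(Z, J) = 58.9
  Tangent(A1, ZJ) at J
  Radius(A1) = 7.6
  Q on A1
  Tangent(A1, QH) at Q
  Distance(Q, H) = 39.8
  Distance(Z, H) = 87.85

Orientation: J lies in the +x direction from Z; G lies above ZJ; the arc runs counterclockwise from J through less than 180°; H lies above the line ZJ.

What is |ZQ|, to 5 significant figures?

66.532

Z is at the origin; ZJ is horizontal with |ZJ| = 58.9 and J on the +x side, so J = (58.900, 0.0000). Tangency of A1 to ZJ means the radius GJ is perpendicular to ZJ, so G = J + (0, 7.6) = (58.900, 7.6000). Since GQ ⟂ QH (tangency), |GH| = √(7.6² + 39.8²) = 40.519 regardless of where Q sits on A1. So H lies on both circle(Z, 87.85) and circle(G, 40.519); the above-ZJ intersection is H = (75.784, 44.434). Q is the foot of the tangent from H: Q = (66.280, 5.7851).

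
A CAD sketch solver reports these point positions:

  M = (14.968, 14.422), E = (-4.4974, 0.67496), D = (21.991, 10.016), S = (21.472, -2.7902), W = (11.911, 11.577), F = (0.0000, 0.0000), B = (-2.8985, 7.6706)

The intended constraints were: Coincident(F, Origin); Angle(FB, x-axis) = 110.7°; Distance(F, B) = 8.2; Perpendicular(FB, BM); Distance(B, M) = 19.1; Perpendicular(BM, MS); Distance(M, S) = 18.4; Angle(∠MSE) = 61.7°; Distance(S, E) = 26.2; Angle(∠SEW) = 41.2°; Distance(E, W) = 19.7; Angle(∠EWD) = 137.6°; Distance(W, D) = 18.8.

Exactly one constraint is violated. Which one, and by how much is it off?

Distance(W, D) = 18.8 — off by 8.60.

F = (0.00, 0.00) ✓; FB at 110.7° ✓; |FB| = 8.200 ✓; ∠(FB, BM) = 90.00° ✓; |BM| = 19.10 ✓; ∠(BM, MS) = 90.00° ✓; |MS| = 18.40 ✓; ∠MSE = 61.70° ✓; |SE| = 26.20 ✓; ∠SEW = 41.20° ✓; |EW| = 19.70 ✓; ∠EWD = 137.6° ✓; |WD| = 10.20 ✗.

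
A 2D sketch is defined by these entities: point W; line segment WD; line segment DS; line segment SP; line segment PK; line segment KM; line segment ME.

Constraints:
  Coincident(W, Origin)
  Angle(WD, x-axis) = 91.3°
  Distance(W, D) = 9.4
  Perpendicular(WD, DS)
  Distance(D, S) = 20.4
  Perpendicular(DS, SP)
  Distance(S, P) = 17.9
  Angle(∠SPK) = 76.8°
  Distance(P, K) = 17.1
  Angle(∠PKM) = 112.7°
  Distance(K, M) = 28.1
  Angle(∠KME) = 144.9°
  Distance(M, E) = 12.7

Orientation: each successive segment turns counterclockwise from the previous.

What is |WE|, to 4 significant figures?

34.88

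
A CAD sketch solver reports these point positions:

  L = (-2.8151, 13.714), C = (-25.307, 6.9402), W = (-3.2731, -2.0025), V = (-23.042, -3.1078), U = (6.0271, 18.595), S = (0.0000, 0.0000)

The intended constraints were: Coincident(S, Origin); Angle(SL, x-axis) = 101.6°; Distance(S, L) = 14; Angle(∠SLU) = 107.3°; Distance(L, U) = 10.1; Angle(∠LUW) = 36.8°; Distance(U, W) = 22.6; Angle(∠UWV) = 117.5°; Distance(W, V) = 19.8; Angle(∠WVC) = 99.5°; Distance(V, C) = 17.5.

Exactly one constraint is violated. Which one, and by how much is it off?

Distance(V, C) = 17.5 — off by 7.20.

S = (0.00, 0.00) ✓; SL at 101.6° ✓; |SL| = 14.00 ✓; ∠SLU = 107.3° ✓; |LU| = 10.10 ✓; ∠LUW = 36.80° ✓; |UW| = 22.60 ✓; ∠UWV = 117.5° ✓; |WV| = 19.80 ✓; ∠WVC = 99.50° ✓; |VC| = 10.30 ✗.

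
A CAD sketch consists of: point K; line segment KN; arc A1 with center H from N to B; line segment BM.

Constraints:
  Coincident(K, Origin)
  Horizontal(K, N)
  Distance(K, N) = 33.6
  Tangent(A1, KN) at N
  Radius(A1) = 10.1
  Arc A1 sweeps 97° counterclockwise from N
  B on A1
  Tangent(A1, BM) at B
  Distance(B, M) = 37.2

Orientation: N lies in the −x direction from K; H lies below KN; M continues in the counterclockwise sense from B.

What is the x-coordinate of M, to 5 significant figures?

-39.091

On A1, N sits at bearing 90° from H; a 97° counterclockwise sweep puts B at bearing 187°, so B = H + 10.1·(cos 187°, sin 187°) = (-43.625, -11.331). A1 meets BM tangentially, so HB is at right angles to BM, so BM runs along (−sin 187°, cos 187°); with |BM| = 37.2, M = (-39.091, -48.254). So M.x = -39.091.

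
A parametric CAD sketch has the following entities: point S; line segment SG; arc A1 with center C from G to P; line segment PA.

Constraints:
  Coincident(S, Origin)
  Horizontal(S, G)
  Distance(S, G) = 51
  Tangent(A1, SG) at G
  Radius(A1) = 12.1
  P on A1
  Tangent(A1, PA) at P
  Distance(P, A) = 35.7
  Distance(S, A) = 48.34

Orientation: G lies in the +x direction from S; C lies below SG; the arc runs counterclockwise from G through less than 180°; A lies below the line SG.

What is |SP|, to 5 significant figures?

40.504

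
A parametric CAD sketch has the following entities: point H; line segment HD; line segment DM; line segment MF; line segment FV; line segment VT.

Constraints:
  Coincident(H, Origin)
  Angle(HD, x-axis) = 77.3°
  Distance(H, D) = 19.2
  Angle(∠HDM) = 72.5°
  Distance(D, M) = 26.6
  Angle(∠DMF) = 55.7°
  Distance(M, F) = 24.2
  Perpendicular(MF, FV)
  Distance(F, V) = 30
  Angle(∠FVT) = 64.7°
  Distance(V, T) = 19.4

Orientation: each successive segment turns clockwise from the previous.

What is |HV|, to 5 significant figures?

23.267

H is at the origin; HD runs at 77.3° with length 19.2, so D = (4.2210, 18.730). ∠HDM = 72.5° gives DM at -30.200° from the x-axis; with |DM| = 26.6, M = (27.211, 5.3499). ∠DMF = 55.7° gives MF at -154.50° from the x-axis; with |MF| = 24.2, F = (5.3682, -5.0684). MF ⟂ FV, so FV runs at 115.50°; with |FV| = 30.0, V = (-7.5471, 22.009). Then |HV| = |V − H| = 23.267.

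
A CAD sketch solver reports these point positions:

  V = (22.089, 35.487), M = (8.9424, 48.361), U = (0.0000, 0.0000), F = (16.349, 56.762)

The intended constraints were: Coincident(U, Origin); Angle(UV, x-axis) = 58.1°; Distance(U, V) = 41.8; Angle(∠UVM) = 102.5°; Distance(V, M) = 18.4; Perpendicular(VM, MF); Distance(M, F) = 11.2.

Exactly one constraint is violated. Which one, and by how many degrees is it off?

Perpendicular(VM, MF) — off by 3.00°.

U = (0.00, 0.00) ✓; UV at 58.10° ✓; |UV| = 41.80 ✓; ∠UVM = 102.5° ✓; |VM| = 18.40 ✓; ∠(VM, MF) = 87.00° ✗; |MF| = 11.20 ✓.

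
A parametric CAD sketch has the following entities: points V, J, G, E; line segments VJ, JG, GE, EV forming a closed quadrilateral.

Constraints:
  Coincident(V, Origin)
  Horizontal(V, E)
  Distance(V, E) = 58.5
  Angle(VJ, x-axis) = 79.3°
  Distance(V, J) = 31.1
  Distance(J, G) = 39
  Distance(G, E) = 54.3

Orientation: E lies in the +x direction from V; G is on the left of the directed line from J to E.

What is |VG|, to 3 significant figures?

64.1

Checks: |JG| = 39.00 ✓; |GE| = 54.30 ✓.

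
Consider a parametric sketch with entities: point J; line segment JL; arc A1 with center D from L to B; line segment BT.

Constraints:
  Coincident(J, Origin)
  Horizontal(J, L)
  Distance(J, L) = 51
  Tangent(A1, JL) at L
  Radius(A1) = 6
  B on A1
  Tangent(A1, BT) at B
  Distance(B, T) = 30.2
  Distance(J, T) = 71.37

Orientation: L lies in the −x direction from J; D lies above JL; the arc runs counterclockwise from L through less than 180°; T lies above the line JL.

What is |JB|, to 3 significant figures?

46.9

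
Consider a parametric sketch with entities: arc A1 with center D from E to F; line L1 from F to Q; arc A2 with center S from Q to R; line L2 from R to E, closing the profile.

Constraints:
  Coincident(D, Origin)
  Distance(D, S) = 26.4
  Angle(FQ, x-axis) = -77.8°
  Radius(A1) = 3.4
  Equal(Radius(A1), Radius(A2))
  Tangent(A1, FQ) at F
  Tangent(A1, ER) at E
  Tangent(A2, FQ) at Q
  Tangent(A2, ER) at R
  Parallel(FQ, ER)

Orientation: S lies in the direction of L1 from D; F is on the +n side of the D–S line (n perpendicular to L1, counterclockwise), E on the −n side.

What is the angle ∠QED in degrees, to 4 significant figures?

75.56°

The slot axis is L1's direction at -77.8°, so u = (cos -77.8°, sin -77.8°) = (0.2113, -0.9774) and n = (−sin -77.8°, cos -77.8°) = (0.9774, 0.2113). D is at the origin and S lies 26.4 along u from D, so S = 26.4·u = (5.579, -25.80). Tangency of A1 to both parallel lines with radius 3.4 puts F and E at D ± 3.4·n: F = (3.323, 0.7185), E = (-3.323, -0.7185). Equal radii place Q and R the same way about S: Q = S + 3.4·n = (8.902, -25.09), R = S − 3.4·n = (2.256, -26.52). Then cos ∠QED = EQ·ED / (|EQ||ED|), giving 75.56°.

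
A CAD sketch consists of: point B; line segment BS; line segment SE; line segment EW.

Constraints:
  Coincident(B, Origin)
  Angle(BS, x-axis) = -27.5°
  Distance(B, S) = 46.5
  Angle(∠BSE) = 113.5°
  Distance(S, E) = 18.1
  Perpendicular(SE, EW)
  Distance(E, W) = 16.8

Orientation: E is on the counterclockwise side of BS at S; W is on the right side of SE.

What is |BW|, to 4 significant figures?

69.83

B is at the origin; BS runs at -27.5° with length 46.5, so S = 46.5·(cos -27.5°, sin -27.5°) = (41.25, -21.47). ∠BSE = 113.5°, so SE runs at -27.5° + (180° − 113.5°) = 39.00° from the x-axis; with |SE| = 18.1, E = S + 18.1·(cos 39.00°, sin 39.00°) = (55.31, -10.08). SE is perpendicular to EW; with |EW| = 16.8 on the right of SE, W = E + 16.8·(0.6293, -0.7771) = (65.88, -23.14). Then |BW| = |W − B| = 69.83.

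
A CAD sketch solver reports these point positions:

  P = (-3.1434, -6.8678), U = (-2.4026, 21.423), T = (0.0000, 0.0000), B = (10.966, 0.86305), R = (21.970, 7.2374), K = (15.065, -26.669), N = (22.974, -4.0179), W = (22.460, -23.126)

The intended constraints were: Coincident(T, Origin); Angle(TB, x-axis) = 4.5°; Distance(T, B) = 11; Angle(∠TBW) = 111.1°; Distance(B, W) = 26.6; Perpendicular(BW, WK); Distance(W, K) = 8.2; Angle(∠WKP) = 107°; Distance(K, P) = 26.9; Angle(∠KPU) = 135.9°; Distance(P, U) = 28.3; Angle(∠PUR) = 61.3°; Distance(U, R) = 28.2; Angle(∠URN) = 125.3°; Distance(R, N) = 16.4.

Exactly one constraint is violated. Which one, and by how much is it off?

Distance(R, N) = 16.4 — off by 5.10.

T = (0.00, 0.00) ✓; TB at 4.500° ✓; |TB| = 11.00 ✓; ∠TBW = 111.1° ✓; |BW| = 26.60 ✓; ∠(BW, WK) = 90.00° ✓; |WK| = 8.200 ✓; ∠WKP = 107.0° ✓; |KP| = 26.90 ✓; ∠KPU = 135.9° ✓; |PU| = 28.30 ✓; ∠PUR = 61.30° ✓; |UR| = 28.20 ✓; ∠URN = 125.3° ✓; |RN| = 11.30 ✗.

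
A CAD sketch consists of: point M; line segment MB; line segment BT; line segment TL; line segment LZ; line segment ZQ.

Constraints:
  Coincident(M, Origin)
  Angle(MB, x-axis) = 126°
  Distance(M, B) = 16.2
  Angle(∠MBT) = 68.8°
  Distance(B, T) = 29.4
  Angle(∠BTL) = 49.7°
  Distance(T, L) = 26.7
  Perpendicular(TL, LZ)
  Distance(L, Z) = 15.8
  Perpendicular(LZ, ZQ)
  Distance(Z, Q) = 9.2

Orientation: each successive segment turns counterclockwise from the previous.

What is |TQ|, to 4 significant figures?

23.58

The perpendicularity gives LZ at right angles to TL, so LZ runs at 97.50°; with |LZ| = 15.8, Z = (-1.039, 7.543). LZ is perpendicular to ZQ, so ZQ runs at -172.5°; with |ZQ| = 9.2, Q = (-10.16, 6.342). Then |TQ| = |Q − T| = 23.58.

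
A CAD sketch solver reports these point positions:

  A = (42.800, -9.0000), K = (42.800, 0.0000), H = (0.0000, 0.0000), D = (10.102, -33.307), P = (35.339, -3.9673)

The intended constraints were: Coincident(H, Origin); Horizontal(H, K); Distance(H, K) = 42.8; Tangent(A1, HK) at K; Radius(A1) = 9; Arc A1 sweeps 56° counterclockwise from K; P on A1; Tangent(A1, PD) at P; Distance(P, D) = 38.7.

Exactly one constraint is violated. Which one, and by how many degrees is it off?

Tangent(A1, PD) at P — off by 6.70°.

H = (0.00, 0.00) ✓; H.y = 0.00, K.y = 0.00 ✓; |HK| = 42.80 ✓; ∠(AK, KH) = 90.00° ✓; |AK| = 9.000 ✓; bearing(A→P) − bearing(A→K) = 56.00° ✓; |AP| = 9.000 ✓; ∠(AP, PD) = 96.70° ✗; |PD| = 38.70 ✓.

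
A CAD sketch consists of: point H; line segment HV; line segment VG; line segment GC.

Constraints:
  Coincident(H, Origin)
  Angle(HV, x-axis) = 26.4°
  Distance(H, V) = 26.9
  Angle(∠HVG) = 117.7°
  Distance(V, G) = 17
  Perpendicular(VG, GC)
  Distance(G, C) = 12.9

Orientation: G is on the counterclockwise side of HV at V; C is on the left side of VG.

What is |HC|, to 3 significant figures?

31.5

H is at the origin; HV runs at 26.4° with length 26.9, so V = 26.9·(cos 26.4°, sin 26.4°) = (24.1, 12.0). ∠HVG = 117.7°, so VG runs at 26.4° + (180° − 117.7°) = 88.7° from the x-axis; with |VG| = 17.0, G = V + 17.0·(cos 88.7°, sin 88.7°) = (24.5, 29.0). VG is perpendicular to GC; with |GC| = 12.9 on the left of VG, C = G + 12.9·(-1.00, 0.0227) = (11.6, 29.2). Then |HC| = |C − H| = 31.5.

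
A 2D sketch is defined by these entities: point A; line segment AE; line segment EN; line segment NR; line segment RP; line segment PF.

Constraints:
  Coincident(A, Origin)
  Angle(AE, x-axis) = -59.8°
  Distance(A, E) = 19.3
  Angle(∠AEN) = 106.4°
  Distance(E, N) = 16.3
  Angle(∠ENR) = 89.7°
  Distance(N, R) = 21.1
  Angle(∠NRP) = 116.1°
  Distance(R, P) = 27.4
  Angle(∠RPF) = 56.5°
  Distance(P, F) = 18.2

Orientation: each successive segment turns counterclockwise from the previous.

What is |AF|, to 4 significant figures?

3.575

A is at the origin; AE runs at -59.8° with length 19.3, so E = (9.708, -16.68). ∠AEN = 106.4° gives EN at 13.80° from the x-axis; with |EN| = 16.3, N = (25.54, -12.79). ∠ENR = 89.7° gives NR at 104.1° from the x-axis; with |NR| = 21.1, R = (20.40, 7.672). ∠NRP = 116.1° gives RP at 168.0° from the x-axis; with |RP| = 27.4, P = (-6.404, 13.37). ∠RPF = 56.5° gives PF at -68.50° from the x-axis; with |PF| = 18.2, F = (0.2666, -3.565). Then |AF| = |F − A| = 3.575.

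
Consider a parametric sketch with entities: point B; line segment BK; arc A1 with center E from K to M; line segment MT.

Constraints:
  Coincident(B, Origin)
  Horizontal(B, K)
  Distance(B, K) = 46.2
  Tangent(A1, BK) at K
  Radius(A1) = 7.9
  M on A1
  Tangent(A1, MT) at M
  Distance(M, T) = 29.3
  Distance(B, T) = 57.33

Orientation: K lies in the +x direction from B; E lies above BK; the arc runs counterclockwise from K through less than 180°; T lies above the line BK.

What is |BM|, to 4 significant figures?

54.63

Checks: ∠(EK, KB) = 90.00° ✓; |EM| = 7.900 ✓; ∠(EM, MT) = 90.00° ✓; |MT| = 29.30 ✓; |BT| = 57.33 ✓.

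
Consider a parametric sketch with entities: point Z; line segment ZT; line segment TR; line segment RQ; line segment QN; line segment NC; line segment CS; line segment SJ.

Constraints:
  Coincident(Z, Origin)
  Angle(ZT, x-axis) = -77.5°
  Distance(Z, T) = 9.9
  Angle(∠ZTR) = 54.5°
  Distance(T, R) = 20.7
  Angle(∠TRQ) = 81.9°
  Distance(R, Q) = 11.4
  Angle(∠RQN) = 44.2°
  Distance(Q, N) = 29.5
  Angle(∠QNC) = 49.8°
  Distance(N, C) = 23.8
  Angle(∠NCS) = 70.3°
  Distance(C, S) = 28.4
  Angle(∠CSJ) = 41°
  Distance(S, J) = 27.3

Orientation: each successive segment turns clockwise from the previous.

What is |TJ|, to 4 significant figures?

12.44

Z is at the origin; ZT runs at -77.5° with length 9.9, so T = (2.143, -9.665). ∠ZTR = 54.5° gives TR at 157.0° from the x-axis; with |TR| = 20.7, R = (-16.91, -1.577). ∠TRQ = 81.9° gives RQ at 58.90° from the x-axis; with |RQ| = 11.4, Q = (-11.02, 8.184). ∠RQN = 44.2° gives QN at -76.90° from the x-axis; with |QN| = 29.5, N = (-4.337, -20.55). ∠QNC = 49.8° gives NC at 152.9° from the x-axis; with |NC| = 23.8, C = (-25.52, -9.706). ∠NCS = 70.3° gives CS at 43.20° from the x-axis; with |CS| = 28.4, S = (-4.821, 9.735). ∠CSJ = 41.0° gives SJ at -95.80° from the x-axis; with |SJ| = 27.3, J = (-7.580, -17.43). Then |TJ| = |J − T| = 12.44.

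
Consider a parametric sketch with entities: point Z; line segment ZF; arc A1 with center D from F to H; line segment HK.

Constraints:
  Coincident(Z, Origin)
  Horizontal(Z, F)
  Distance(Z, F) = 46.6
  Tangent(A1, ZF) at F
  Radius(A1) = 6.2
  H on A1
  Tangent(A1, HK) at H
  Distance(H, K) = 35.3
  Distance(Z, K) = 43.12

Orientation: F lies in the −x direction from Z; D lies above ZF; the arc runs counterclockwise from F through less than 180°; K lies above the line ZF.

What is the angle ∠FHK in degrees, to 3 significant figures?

148°

Z is at the origin; ZF is horizontal with |ZF| = 46.6 and F on the −x side, so F = (-46.6, 0.00). The tangent condition forces DF to be normal to ZF, so D = F + (0, 6.2) = (-46.6, 6.20). Since DH ⟂ HK (tangency), |DK| = √(6.2² + 35.3²) = 35.8 regardless of where H sits on A1. So K lies on both circle(Z, 43.12) and circle(D, 35.8); the above-ZF intersection is K = (-25.2, 35.0). H is the foot of the tangent from K: H = (-41.1, 3.42).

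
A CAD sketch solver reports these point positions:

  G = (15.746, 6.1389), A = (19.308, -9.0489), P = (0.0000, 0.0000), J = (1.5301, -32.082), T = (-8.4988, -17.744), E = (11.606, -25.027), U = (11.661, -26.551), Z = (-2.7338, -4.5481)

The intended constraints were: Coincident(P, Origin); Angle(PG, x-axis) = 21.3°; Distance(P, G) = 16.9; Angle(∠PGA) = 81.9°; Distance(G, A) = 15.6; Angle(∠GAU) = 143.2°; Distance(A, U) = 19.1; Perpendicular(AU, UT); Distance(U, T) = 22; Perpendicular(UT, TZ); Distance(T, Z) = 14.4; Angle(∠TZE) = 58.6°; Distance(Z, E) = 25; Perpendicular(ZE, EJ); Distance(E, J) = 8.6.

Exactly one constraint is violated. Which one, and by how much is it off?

Distance(E, J) = 8.6 — off by 3.70.

P = (0.00, 0.00) ✓; PG at 21.30° ✓; |PG| = 16.90 ✓; ∠PGA = 81.90° ✓; |GA| = 15.60 ✓; ∠GAU = 143.2° ✓; |AU| = 19.10 ✓; ∠(AU, UT) = 90.00° ✓; |UT| = 22.00 ✓; ∠(UT, TZ) = 90.00° ✓; |TZ| = 14.40 ✓; ∠TZE = 58.60° ✓; |ZE| = 25.00 ✓; ∠(ZE, EJ) = 90.00° ✓; |EJ| = 12.30 ✗.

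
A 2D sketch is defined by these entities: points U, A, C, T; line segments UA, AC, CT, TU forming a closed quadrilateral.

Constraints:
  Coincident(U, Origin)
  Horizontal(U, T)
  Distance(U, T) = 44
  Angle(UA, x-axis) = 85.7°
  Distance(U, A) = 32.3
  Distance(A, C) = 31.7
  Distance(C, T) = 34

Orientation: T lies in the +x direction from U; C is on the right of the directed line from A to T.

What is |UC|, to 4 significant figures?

10.13

U is at the origin; UT is horizontal with |UT| = 44.0 and T in +x, so T = (44.0, 0). UA runs at 85.7° with |UA| = 32.3, so A = (2.422, 32.21). C is determined by |AC| = 31.7 and |CT| = 34.0 together: it lies at the intersection of circle(A, 31.7) and circle(T, 34.0). With |AT| = 52.59, the foot of the radical line on AT is 24.86 from A and the perpendicular offset is √(31.7² − 24.86²) = 19.67. Taking the right-of-AT solution: C = (10.03, 1.436).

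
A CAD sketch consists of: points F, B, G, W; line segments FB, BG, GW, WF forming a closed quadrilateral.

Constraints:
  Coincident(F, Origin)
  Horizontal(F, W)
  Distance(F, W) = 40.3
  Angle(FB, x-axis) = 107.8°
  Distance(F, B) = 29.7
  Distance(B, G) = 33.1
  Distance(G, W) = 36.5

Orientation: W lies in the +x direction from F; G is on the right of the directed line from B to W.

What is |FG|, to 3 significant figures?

4.44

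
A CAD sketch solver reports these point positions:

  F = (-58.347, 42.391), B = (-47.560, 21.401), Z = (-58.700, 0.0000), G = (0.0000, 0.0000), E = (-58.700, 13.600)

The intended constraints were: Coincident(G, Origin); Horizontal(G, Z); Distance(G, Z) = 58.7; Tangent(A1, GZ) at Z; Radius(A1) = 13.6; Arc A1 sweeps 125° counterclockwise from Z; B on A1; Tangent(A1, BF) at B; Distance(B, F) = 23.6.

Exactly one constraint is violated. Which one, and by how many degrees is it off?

Tangent(A1, BF) at B — off by 7.80°.

G = (0.00, 0.00) ✓; G.y = 0.00, Z.y = 0.00 ✓; |GZ| = 58.70 ✓; ∠(EZ, ZG) = 90.00° ✓; |EZ| = 13.60 ✓; bearing(E→B) − bearing(E→Z) = 125.0° ✓; |EB| = 13.60 ✓; ∠(EB, BF) = 97.80° ✗; |BF| = 23.60 ✓.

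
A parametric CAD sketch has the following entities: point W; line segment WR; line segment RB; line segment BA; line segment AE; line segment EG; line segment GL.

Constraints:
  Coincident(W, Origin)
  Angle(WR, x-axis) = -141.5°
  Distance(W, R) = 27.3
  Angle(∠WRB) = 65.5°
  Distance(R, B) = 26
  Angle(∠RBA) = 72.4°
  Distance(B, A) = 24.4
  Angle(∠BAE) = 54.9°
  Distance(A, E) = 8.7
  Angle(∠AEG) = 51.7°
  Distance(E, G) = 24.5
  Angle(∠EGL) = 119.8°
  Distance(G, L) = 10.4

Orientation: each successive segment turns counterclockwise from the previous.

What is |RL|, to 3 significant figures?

50.1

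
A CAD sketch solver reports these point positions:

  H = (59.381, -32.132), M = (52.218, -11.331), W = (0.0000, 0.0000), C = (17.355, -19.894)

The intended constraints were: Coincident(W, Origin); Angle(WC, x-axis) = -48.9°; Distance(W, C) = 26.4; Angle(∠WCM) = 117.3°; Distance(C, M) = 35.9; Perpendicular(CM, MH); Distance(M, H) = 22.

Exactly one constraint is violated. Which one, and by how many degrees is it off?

Perpendicular(CM, MH) — off by 5.20°.

W = (0.00, 0.00) ✓; WC at -48.90° ✓; |WC| = 26.40 ✓; ∠WCM = 117.3° ✓; |CM| = 35.90 ✓; ∠(CM, MH) = 84.80° ✗; |MH| = 22.00 ✓.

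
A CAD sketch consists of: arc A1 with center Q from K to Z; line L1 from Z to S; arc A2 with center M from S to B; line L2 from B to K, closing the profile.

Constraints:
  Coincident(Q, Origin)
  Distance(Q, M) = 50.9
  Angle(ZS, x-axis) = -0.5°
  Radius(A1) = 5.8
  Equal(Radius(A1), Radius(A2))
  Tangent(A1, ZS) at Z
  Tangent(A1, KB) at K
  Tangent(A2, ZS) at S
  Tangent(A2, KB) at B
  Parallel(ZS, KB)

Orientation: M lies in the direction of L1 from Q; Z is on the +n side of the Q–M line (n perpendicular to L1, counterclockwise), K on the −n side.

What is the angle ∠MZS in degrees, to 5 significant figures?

6.5008°

The slot axis is L1's direction at -0.5°, so u = (cos -0.5°, sin -0.5°) = (0.99996, -0.0087265) and n = (−sin -0.5°, cos -0.5°) = (0.0087265, 0.99996). Q is at the origin and M lies 50.9 along u from Q, so M = 50.9·u = (50.898, -0.44418). Tangency of A1 to both parallel lines with radius 5.8 puts Z and K at Q ± 5.8·n: Z = (0.050614, 5.7998), K = (-0.050614, -5.7998). Equal radii place S and B the same way about M: S = M + 5.8·n = (50.949, 5.3556), B = M − 5.8·n = (50.847, -6.2440). Then cos ∠MZS = ZM·ZS / (|ZM||ZS|), giving 6.5008°.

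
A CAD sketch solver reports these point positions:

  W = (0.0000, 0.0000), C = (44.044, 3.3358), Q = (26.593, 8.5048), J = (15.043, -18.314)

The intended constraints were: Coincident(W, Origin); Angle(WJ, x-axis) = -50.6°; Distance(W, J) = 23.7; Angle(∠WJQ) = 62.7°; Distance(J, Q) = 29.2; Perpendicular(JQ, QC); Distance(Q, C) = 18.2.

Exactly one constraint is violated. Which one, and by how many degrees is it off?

Perpendicular(JQ, QC) — off by 6.80°.

W = (0.00, 0.00) ✓; WJ at -50.60° ✓; |WJ| = 23.70 ✓; ∠WJQ = 62.70° ✓; |JQ| = 29.20 ✓; ∠(JQ, QC) = 83.20° ✗; |QC| = 18.20 ✓.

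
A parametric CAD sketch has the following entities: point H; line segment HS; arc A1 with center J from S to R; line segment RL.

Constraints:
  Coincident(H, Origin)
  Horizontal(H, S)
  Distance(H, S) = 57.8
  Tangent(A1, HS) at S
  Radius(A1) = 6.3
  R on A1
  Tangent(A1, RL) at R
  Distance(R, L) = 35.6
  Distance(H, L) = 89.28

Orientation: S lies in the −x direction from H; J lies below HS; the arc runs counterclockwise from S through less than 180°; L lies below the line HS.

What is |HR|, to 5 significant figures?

63.012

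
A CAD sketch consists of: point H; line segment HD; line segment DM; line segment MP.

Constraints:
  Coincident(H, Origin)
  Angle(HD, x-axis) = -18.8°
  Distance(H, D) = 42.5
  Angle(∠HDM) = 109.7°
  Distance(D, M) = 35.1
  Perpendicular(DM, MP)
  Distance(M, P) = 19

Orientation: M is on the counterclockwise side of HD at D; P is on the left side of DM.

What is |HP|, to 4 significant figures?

53.71

H is at the origin; HD runs at -18.8° with length 42.5, so D = 42.5·(cos -18.8°, sin -18.8°) = (40.23, -13.70). ∠HDM = 109.7°, so DM runs at -18.8° + (180° − 109.7°) = 51.50° from the x-axis; with |DM| = 35.1, M = D + 35.1·(cos 51.50°, sin 51.50°) = (62.08, 13.77). The perpendicularity gives MP at right angles to DM; with |MP| = 19.0 on the left of DM, P = M + 19.0·(-0.7826, 0.6225) = (47.21, 25.60). Then |HP| = |P − H| = 53.71.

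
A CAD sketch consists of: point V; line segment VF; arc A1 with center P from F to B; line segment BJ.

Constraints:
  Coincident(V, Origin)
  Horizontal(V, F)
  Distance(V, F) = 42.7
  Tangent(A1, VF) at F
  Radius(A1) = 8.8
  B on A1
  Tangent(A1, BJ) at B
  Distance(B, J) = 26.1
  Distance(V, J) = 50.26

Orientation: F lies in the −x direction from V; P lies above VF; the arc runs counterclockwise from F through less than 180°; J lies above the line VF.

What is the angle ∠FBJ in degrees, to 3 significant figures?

133°

V is at the origin; V and F share the same y with |VF| = 42.7 and F on the −x side, so F = (-42.7, 0.00). A1 meets VF tangentially, so PF is at right angles to VF, so P = F + (0, 8.8) = (-42.7, 8.80). Since PB ⟂ BJ (tangency), |PJ| = √(8.8² + 26.1²) = 27.5 regardless of where B sits on A1. So J lies on both circle(V, 50.26) and circle(P, 27.5); the above-VF intersection is J = (-35.7, 35.4). B is the foot of the tangent from J: B = (-33.9, 9.38).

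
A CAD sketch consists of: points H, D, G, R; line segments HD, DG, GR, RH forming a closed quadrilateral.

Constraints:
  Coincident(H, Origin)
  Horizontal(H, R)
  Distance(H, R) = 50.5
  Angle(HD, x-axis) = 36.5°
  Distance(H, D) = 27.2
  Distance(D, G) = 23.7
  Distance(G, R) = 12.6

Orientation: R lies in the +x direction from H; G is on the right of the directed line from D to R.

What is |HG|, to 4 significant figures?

37.98

Checks: |DG| = 23.70 ✓; |GR| = 12.60 ✓.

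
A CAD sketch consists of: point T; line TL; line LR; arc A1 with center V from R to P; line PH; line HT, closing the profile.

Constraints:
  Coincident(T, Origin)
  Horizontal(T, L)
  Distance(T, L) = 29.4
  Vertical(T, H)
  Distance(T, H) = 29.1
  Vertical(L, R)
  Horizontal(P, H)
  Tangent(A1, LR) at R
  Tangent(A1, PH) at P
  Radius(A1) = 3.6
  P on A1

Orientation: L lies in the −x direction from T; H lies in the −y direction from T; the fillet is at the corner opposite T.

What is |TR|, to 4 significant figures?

38.92

The virtual corner opposite T is at (-29.40, -29.10). Since A1 is tangent to LR there, VR ⟂ LR and tangency of A1 to PH means the radius VP is perpendicular to PH, with radius 3.6, so the center V sits 3.6 in from both sides at V = (-25.80, -25.50). That places the tangent points at R = (-29.40, -25.50) on LR and P = (-25.80, -29.10) on PH. Then |TR| = |R − T| = 38.92.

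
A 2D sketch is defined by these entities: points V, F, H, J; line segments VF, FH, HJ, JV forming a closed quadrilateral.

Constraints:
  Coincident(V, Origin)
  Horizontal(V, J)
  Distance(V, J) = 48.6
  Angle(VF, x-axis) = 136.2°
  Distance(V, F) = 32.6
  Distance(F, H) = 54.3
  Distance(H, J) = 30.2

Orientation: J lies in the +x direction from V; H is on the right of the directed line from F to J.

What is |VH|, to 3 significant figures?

22.3

V is at the origin; VJ is horizontal with |VJ| = 48.6 and J in +x, so J = (48.6, 0). VF runs at 136.2° with |VF| = 32.6, so F = (-23.5, 22.6). H is determined by |FH| = 54.3 and |HJ| = 30.2 together: it lies at the intersection of circle(F, 54.3) and circle(J, 30.2). With |FJ| = 75.6, the foot of the radical line on FJ is 51.3 from F and the perpendicular offset is √(54.3² − 51.3²) = 17.9. Taking the right-of-FJ solution: H = (20.0, -9.83).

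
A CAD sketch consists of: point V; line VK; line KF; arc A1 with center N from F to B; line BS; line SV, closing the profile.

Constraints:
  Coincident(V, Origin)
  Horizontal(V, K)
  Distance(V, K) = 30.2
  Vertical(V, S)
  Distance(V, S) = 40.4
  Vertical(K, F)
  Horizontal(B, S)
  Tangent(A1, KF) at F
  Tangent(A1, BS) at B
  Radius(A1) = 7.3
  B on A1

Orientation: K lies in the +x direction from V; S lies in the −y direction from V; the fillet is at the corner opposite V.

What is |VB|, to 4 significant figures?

46.44

The virtual corner opposite V is at (30.20, -40.40). The tangent condition forces NF to be normal to KF and A1 meets BS tangentially, so NB is at right angles to BS, with radius 7.3, so the center N sits 7.3 in from both sides at N = (22.90, -33.10). That places the tangent points at F = (30.20, -33.10) on KF and B = (22.90, -40.40) on BS. Then |VB| = |B − V| = 46.44.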